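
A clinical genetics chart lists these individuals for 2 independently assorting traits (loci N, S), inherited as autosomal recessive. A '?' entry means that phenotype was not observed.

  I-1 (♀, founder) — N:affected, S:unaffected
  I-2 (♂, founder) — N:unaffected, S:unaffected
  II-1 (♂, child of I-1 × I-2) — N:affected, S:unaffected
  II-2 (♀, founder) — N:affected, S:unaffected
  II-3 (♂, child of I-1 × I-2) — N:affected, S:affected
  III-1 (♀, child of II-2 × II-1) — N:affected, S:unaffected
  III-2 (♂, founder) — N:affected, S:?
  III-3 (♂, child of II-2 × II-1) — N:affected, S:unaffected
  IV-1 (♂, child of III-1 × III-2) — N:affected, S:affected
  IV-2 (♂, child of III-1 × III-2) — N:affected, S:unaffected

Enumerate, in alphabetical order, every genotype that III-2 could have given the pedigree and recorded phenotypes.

III-2 ∈ {nn Ss, nn ss}

N/I-1 aff ·: nn
N/I-2 un ·: Nn
N/II-1 aff I-1×I-2: nn
N/II-2 aff ·: nn
N/II-3 aff I-1×I-2: nn
N/III-1 aff II-2×II-1: nn
N/III-2 aff ·: nn
N/III-3 aff II-2×II-1: nn
N/IV-1 aff III-1×III-2: nn
N/IV-2 aff III-1×III-2: nn
⇒ N over [I-1,I-2,II-1,II-2,II-3,III-1,III-2,III-3,IV-1,IV-2]: 1 consistent
S/I-1 un ·: Ss
S/I-2 un ·: Ss
S/II-1 un I-1×I-2: SS|Ss
S/II-2 un ·: SS|Ss
S/II-3 aff I-1×I-2: ss
S/III-1 un II-2×II-1: Ss
S/III-2 ? ·: Ss|ss
S/III-3 un II-2×II-1: SS|Ss
S/IV-1 aff III-1×III-2: ss
S/IV-2 un III-1×III-2: SS|Ss
⇒ S over [I-1,I-2,II-1,II-2,II-3,III-1,III-2,III-3,IV-1,IV-2]: 18 consistent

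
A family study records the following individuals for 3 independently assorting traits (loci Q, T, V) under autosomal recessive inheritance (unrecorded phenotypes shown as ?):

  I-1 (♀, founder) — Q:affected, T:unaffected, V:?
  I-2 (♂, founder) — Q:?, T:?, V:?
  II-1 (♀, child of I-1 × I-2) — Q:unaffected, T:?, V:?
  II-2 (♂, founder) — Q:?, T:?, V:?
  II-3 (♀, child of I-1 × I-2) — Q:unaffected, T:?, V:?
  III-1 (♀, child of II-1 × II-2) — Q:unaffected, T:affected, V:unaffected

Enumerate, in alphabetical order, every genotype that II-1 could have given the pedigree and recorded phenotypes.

Q/I-1 aff ·: qq
Q/I-2 ? ·: QQ|Qq
Q/II-1 un I-1×I-2: Qq
Q/II-2 ? ·: QQ|Qq|qq
Q/II-3 un I-1×I-2: Qq
Q/III-1 un II-1×II-2: QQ|Qq
⇒ Q over [I-1,I-2,II-1,II-2,II-3,III-1]: 10 consistent
T/I-1 un ·: TT|Tt
T/I-2 ? ·: TT|Tt|tt
T/II-1 ? I-1×I-2: Tt|tt
T/II-2 ? ·: Tt|tt
T/II-3 ? I-1×I-2: TT|Tt|tt
T/III-1 aff II-1×II-2: tt
⇒ T over [I-1,I-2,II-1,II-2,II-3,III-1]: 30 consistent
V/I-1 ? ·: VV|Vv|vv
V/I-2 ? ·: VV|Vv|vv
V/II-1 ? I-1×I-2: VV|Vv|vv
V/II-2 ? ·: VV|Vv|vv
V/II-3 ? I-1×I-2: VV|Vv|vv
V/III-1 un II-1×II-2: VV|Vv
⇒ V over [I-1,I-2,II-1,II-2,II-3,III-1]: 113 consistent

II-1 ∈ {Qq Tt VV, Qq Tt Vv, Qq Tt vv, Qq tt VV, Qq tt Vv, Qq tt vv}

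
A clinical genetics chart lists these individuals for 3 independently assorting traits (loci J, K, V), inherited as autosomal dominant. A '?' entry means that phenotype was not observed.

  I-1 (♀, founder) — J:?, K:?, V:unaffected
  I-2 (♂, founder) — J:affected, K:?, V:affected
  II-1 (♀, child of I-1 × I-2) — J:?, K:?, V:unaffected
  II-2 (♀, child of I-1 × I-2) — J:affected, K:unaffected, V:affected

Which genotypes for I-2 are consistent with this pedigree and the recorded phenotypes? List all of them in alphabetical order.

J/I-1 ? ·: jj|Jj|JJ
J/I-2 aff ·: Jj|JJ
J/II-1 ? I-1×I-2: jj|Jj|JJ
J/II-2 aff I-1×I-2: Jj|JJ
⇒ J over [I-1,I-2,II-1,II-2]: 18 consistent
K/I-1 ? ·: kk|Kk
K/I-2 ? ·: kk|Kk
K/II-1 ? I-1×I-2: kk|Kk|KK
K/II-2 un I-1×I-2: kk
⇒ K over [I-1,I-2,II-1,II-2]: 8 consistent
V/I-1 un ·: vv
V/I-2 aff ·: Vv
V/II-1 un I-1×I-2: vv
V/II-2 aff I-1×I-2: Vv
⇒ V over [I-1,I-2,II-1,II-2]: 1 consistent

I-2 ∈ {JJ Kk Vv, JJ kk Vv, Jj Kk Vv, Jj kk Vv}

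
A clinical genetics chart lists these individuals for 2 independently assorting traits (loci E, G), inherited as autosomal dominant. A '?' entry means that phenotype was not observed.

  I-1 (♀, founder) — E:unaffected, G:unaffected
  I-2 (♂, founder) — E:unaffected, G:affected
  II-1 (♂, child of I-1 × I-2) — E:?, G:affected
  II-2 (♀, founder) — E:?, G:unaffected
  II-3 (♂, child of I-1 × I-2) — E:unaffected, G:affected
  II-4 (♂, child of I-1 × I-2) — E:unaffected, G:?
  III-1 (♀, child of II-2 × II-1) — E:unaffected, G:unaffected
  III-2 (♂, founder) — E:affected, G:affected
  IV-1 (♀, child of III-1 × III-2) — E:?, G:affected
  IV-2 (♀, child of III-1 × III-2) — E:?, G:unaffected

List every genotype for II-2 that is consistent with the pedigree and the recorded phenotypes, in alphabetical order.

E/I-1 un ·: ee
E/I-2 un ·: ee
E/II-1 ? I-1×I-2: ee
E/II-2 ? ·: ee|Ee
E/II-3 un I-1×I-2: ee
E/II-4 un I-1×I-2: ee
E/III-1 un II-2×II-1: ee
E/III-2 aff ·: Ee|EE
E/IV-1 ? III-1×III-2: ee|Ee
E/IV-2 ? III-1×III-2: ee|Ee
⇒ E over [I-1,I-2,II-1,II-2,II-3,II-4,III-1,III-2,IV-1,IV-2]: 10 consistent
G/I-1 un ·: gg
G/I-2 aff ·: Gg|GG
G/II-1 aff I-1×I-2: Gg
G/II-2 un ·: gg
G/II-3 aff I-1×I-2: Gg
G/II-4 ? I-1×I-2: gg|Gg
G/III-1 un II-2×II-1: gg
G/III-2 aff ·: Gg
G/IV-1 aff III-1×III-2: Gg
G/IV-2 un III-1×III-2: gg
⇒ G over [I-1,I-2,II-1,II-2,II-3,II-4,III-1,III-2,IV-1,IV-2]: 3 consistent

II-2 ∈ {Ee gg, ee gg}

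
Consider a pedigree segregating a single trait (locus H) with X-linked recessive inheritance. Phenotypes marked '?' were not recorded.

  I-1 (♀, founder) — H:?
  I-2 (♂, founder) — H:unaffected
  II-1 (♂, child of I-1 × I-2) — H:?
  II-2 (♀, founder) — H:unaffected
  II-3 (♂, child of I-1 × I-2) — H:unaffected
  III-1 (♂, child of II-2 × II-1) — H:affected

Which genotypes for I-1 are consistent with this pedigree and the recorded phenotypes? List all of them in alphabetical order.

H/I-1 ? ·: X^HX^H|X^HX^h
H/I-2 un ·: X^HY
H/II-1 ? I-1×I-2: X^HY|X^hY
H/II-2 un ·: X^HX^h
H/II-3 un I-1×I-2: X^HY
H/III-1 aff II-2×II-1: X^hY
⇒ H over [I-1,I-2,II-1,II-2,II-3,III-1]: 3 consistent

I-1 ∈ {X^HX^H, X^HX^h}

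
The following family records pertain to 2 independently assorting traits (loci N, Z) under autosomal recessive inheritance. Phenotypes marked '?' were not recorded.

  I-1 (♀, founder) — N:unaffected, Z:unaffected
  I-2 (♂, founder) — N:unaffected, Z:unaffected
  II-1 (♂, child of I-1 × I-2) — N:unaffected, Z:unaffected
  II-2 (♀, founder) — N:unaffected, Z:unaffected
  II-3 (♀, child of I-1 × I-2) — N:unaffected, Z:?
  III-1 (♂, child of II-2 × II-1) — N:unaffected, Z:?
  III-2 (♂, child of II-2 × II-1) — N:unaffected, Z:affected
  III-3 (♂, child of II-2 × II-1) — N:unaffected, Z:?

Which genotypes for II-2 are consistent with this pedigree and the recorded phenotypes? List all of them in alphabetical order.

N/I-1 un ·: NN|Nn
N/I-2 un ·: NN|Nn
N/II-1 un I-1×I-2: NN|Nn
N/II-2 un ·: NN|Nn
N/II-3 un I-1×I-2: NN|Nn
N/III-1 un II-2×II-1: NN|Nn
N/III-2 un II-2×II-1: NN|Nn
N/III-3 un II-2×II-1: NN|Nn
⇒ N over [I-1,I-2,II-1,II-2,II-3,III-1,III-2,III-3]: 159 consistent
Z/I-1 un ·: ZZ|Zz
Z/I-2 un ·: ZZ|Zz
Z/II-1 un I-1×I-2: Zz
Z/II-2 un ·: Zz
Z/II-3 ? I-1×I-2: ZZ|Zz|zz
Z/III-1 ? II-2×II-1: ZZ|Zz|zz
Z/III-2 aff II-2×II-1: zz
Z/III-3 ? II-2×II-1: ZZ|Zz|zz
⇒ Z over [I-1,I-2,II-1,II-2,II-3,III-1,III-2,III-3]: 63 consistent

II-2 ∈ {NN Zz, Nn Zz}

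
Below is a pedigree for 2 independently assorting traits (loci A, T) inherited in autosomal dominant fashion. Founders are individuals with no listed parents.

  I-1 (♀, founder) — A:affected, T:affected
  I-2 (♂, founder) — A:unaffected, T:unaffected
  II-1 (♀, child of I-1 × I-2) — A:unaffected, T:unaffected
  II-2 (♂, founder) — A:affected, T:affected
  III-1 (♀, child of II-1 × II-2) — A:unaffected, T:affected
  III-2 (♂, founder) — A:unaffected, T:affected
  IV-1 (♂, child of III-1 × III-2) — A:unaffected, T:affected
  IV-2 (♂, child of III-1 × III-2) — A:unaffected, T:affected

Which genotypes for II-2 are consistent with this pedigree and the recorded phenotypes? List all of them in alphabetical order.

A/I-1 aff ·: Aa
A/I-2 un ·: aa
A/II-1 un I-1×I-2: aa
A/II-2 aff ·: Aa
A/III-1 un II-1×II-2: aa
A/III-2 un ·: aa
A/IV-1 un III-1×III-2: aa
A/IV-2 un III-1×III-2: aa
⇒ A over [I-1,I-2,II-1,II-2,III-1,III-2,IV-1,IV-2]: 1 consistent
T/I-1 aff ·: Tt
T/I-2 un ·: tt
T/II-1 un I-1×I-2: tt
T/II-2 aff ·: Tt|TT
T/III-1 aff II-1×II-2: Tt
T/III-2 aff ·: Tt|TT
T/IV-1 aff III-1×III-2: Tt|TT
T/IV-2 aff III-1×III-2: Tt|TT
⇒ T over [I-1,I-2,II-1,II-2,III-1,III-2,IV-1,IV-2]: 16 consistent

II-2 ∈ {Aa TT, Aa Tt}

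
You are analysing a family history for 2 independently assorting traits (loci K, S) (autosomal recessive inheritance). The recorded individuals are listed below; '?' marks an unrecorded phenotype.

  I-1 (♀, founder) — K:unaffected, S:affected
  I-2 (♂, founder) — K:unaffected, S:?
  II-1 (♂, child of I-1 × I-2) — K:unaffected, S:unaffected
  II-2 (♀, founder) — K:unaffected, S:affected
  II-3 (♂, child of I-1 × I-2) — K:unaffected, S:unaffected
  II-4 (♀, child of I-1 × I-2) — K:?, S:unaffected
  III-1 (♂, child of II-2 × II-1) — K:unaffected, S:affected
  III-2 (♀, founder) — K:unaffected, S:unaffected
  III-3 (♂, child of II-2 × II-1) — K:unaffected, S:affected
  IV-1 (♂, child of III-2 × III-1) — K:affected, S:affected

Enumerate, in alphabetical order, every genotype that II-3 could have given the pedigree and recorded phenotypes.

II-3 ∈ {KK Ss, Kk Ss}

K/I-1 un ·: KK|Kk
K/I-2 un ·: KK|Kk
K/II-1 un I-1×I-2: KK|Kk
K/II-2 un ·: KK|Kk
K/II-3 un I-1×I-2: KK|Kk
K/II-4 ? I-1×I-2: KK|Kk|kk
K/III-1 un II-2×II-1: Kk
K/III-2 un ·: Kk
K/III-3 un II-2×II-1: KK|Kk
K/IV-1 aff III-2×III-1: kk
⇒ K over [I-1,I-2,II-1,II-2,II-3,II-4,III-1,III-2,III-3,IV-1]: 86 consistent
S/I-1 aff ·: ss
S/I-2 ? ·: SS|Ss
S/II-1 un I-1×I-2: Ss
S/II-2 aff ·: ss
S/II-3 un I-1×I-2: Ss
S/II-4 un I-1×I-2: Ss
S/III-1 aff II-2×II-1: ss
S/III-2 un ·: Ss
S/III-3 aff II-2×II-1: ss
S/IV-1 aff III-2×III-1: ss
⇒ S over [I-1,I-2,II-1,II-2,II-3,II-4,III-1,III-2,III-3,IV-1]: 2 consistent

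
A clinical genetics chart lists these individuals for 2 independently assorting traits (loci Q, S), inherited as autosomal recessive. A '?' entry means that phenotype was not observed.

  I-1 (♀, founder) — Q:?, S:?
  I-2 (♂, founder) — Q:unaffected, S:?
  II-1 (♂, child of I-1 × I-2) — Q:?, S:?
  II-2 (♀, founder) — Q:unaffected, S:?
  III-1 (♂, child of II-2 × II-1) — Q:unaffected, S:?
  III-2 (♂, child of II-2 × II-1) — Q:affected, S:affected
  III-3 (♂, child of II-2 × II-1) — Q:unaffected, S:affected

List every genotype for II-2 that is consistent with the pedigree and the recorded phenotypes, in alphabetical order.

Q/I-1 ? ·: QQ|Qq|qq
Q/I-2 un ·: QQ|Qq
Q/II-1 ? I-1×I-2: Qq|qq
Q/II-2 un ·: Qq
Q/III-1 un II-2×II-1: QQ|Qq
Q/III-2 aff II-2×II-1: qq
Q/III-3 un II-2×II-1: QQ|Qq
⇒ Q over [I-1,I-2,II-1,II-2,III-1,III-2,III-3]: 22 consistent
S/I-1 ? ·: SS|Ss|ss
S/I-2 ? ·: SS|Ss|ss
S/II-1 ? I-1×I-2: Ss|ss
S/II-2 ? ·: Ss|ss
S/III-1 ? II-2×II-1: SS|Ss|ss
S/III-2 aff II-2×II-1: ss
S/III-3 aff II-2×II-1: ss
⇒ S over [I-1,I-2,II-1,II-2,III-1,III-2,III-3]: 47 consistent

II-2 ∈ {Qq Ss, Qq ss}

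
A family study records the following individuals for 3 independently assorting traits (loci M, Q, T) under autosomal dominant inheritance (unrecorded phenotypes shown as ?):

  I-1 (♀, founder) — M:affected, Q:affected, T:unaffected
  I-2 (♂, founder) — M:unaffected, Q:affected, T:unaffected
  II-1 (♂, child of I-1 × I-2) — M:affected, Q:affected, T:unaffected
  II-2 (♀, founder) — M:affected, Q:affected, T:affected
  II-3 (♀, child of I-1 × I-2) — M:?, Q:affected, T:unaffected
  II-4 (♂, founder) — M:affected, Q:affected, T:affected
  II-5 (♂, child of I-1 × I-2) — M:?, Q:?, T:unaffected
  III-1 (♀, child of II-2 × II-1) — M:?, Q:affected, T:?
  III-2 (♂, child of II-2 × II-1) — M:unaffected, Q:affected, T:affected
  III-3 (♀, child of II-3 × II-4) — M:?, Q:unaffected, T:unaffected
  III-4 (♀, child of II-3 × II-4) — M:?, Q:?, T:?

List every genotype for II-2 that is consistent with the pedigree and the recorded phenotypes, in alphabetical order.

II-2 ∈ {Mm QQ TT, Mm QQ Tt, Mm Qq TT, Mm Qq Tt}

M/I-1 aff ·: Mm|MM
M/I-2 un ·: mm
M/II-1 aff I-1×I-2: Mm
M/II-2 aff ·: Mm
M/II-3 ? I-1×I-2: mm|Mm
M/II-4 aff ·: Mm|MM
M/II-5 ? I-1×I-2: mm|Mm
M/III-1 ? II-2×II-1: mm|Mm|MM
M/III-2 un II-2×II-1: mm
M/III-3 ? II-3×II-4: mm|Mm|MM
M/III-4 ? II-3×II-4: mm|Mm|MM
⇒ M over [I-1,I-2,II-1,II-2,II-3,II-4,II-5,III-1,III-2,III-3,III-4]: 147 consistent
Q/I-1 aff ·: Qq|QQ
Q/I-2 aff ·: Qq|QQ
Q/II-1 aff I-1×I-2: Qq|QQ
Q/II-2 aff ·: Qq|QQ
Q/II-3 aff I-1×I-2: Qq
Q/II-4 aff ·: Qq
Q/II-5 ? I-1×I-2: qq|Qq|QQ
Q/III-1 aff II-2×II-1: Qq|QQ
Q/III-2 aff II-2×II-1: Qq|QQ
Q/III-3 un II-3×II-4: qq
Q/III-4 ? II-3×II-4: qq|Qq|QQ
⇒ Q over [I-1,I-2,II-1,II-2,II-3,II-4,II-5,III-1,III-2,III-3,III-4]: 273 consistent
T/I-1 un ·: tt
T/I-2 un ·: tt
T/II-1 un I-1×I-2: tt
T/II-2 aff ·: Tt|TT
T/II-3 un I-1×I-2: tt
T/II-4 aff ·: Tt
T/II-5 un I-1×I-2: tt
T/III-1 ? II-2×II-1: tt|Tt
T/III-2 aff II-2×II-1: Tt
T/III-3 un II-3×II-4: tt
T/III-4 ? II-3×II-4: tt|Tt
⇒ T over [I-1,I-2,II-1,II-2,II-3,II-4,II-5,III-1,III-2,III-3,III-4]: 6 consistent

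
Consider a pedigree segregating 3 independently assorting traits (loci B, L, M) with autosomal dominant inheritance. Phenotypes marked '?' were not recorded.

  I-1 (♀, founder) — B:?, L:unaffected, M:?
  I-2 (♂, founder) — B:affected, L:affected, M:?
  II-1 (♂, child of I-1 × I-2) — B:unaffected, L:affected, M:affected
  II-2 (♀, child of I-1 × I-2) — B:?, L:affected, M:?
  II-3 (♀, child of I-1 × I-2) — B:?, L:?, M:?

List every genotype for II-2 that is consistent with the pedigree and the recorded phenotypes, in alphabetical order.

II-2 ∈ {BB Ll MM, BB Ll Mm, BB Ll mm, Bb Ll MM, Bb Ll Mm, Bb Ll mm, bb Ll MM, bb Ll Mm, bb Ll mm}

B/I-1 ? ·: bb|Bb
B/I-2 aff ·: Bb
B/II-1 un I-1×I-2: bb
B/II-2 ? I-1×I-2: bb|Bb|BB
B/II-3 ? I-1×I-2: bb|Bb|BB
⇒ B over [I-1,I-2,II-1,II-2,II-3]: 13 consistent
L/I-1 un ·: ll
L/I-2 aff ·: Ll|LL
L/II-1 aff I-1×I-2: Ll
L/II-2 aff I-1×I-2: Ll
L/II-3 ? I-1×I-2: ll|Ll
⇒ L over [I-1,I-2,II-1,II-2,II-3]: 3 consistent
M/I-1 ? ·: mm|Mm|MM
M/I-2 ? ·: mm|Mm|MM
M/II-1 aff I-1×I-2: Mm|MM
M/II-2 ? I-1×I-2: mm|Mm|MM
M/II-3 ? I-1×I-2: mm|Mm|MM
⇒ M over [I-1,I-2,II-1,II-2,II-3]: 45 consistent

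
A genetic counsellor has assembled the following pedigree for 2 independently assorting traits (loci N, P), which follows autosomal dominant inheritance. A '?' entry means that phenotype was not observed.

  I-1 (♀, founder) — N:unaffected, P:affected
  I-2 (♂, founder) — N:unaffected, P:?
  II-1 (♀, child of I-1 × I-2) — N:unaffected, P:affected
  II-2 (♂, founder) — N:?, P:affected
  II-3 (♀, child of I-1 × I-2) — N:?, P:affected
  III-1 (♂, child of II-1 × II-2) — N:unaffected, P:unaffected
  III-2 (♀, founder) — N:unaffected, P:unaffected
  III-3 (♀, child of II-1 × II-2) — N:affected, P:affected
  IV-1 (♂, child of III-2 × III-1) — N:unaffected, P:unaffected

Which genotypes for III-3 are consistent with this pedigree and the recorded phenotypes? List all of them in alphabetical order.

N/I-1 un ·: nn
N/I-2 un ·: nn
N/II-1 un I-1×I-2: nn
N/II-2 ? ·: Nn
N/II-3 ? I-1×I-2: nn
N/III-1 un II-1×II-2: nn
N/III-2 un ·: nn
N/III-3 aff II-1×II-2: Nn
N/IV-1 un III-2×III-1: nn
⇒ N over [I-1,I-2,II-1,II-2,II-3,III-1,III-2,III-3,IV-1]: 1 consistent
P/I-1 aff ·: Pp|PP
P/I-2 ? ·: pp|Pp|PP
P/II-1 aff I-1×I-2: Pp
P/II-2 aff ·: Pp
P/II-3 aff I-1×I-2: Pp|PP
P/III-1 un II-1×II-2: pp
P/III-2 un ·: pp
P/III-3 aff II-1×II-2: Pp|PP
P/IV-1 un III-2×III-1: pp
⇒ P over [I-1,I-2,II-1,II-2,II-3,III-1,III-2,III-3,IV-1]: 16 consistent

III-3 ∈ {Nn PP, Nn Pp}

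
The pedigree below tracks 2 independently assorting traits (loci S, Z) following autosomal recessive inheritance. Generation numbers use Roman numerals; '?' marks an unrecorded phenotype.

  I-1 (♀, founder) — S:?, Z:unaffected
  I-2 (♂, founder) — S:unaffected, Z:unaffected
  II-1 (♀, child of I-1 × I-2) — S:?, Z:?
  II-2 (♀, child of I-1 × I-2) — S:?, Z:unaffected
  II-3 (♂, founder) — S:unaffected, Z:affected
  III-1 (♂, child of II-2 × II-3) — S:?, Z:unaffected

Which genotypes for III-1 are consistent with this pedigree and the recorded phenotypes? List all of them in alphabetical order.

S/I-1 ? ·: SS|Ss|ss
S/I-2 un ·: SS|Ss
S/II-1 ? I-1×I-2: SS|Ss|ss
S/II-2 ? I-1×I-2: SS|Ss|ss
S/II-3 un ·: SS|Ss
S/III-1 ? II-2×II-3: SS|Ss|ss
⇒ S over [I-1,I-2,II-1,II-2,II-3,III-1]: 89 consistent
Z/I-1 un ·: ZZ|Zz
Z/I-2 un ·: ZZ|Zz
Z/II-1 ? I-1×I-2: ZZ|Zz|zz
Z/II-2 un I-1×I-2: ZZ|Zz
Z/II-3 aff ·: zz
Z/III-1 un II-2×II-3: Zz
⇒ Z over [I-1,I-2,II-1,II-2,II-3,III-1]: 15 consistent

III-1 ∈ {SS Zz, Ss Zz, ss Zz}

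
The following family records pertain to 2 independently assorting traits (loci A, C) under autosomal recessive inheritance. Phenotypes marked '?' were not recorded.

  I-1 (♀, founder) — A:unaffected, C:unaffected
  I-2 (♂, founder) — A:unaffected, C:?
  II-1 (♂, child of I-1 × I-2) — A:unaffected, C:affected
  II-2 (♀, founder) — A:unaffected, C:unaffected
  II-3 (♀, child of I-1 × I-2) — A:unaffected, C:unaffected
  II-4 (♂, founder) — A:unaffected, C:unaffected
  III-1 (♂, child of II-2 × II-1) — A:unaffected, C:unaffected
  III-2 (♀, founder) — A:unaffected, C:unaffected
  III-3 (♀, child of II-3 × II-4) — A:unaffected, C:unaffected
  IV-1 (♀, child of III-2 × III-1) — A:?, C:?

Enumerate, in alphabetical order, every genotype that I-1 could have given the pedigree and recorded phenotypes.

A/I-1 un ·: AA|Aa
A/I-2 un ·: AA|Aa
A/II-1 un I-1×I-2: AA|Aa
A/II-2 un ·: AA|Aa
A/II-3 un I-1×I-2: AA|Aa
A/II-4 un ·: AA|Aa
A/III-1 un II-2×II-1: AA|Aa
A/III-2 un ·: AA|Aa
A/III-3 un II-3×II-4: AA|Aa
A/IV-1 ? III-2×III-1: AA|Aa|aa
⇒ A over [I-1,I-2,II-1,II-2,II-3,II-4,III-1,III-2,III-3,IV-1]: 600 consistent
C/I-1 un ·: Cc
C/I-2 ? ·: Cc|cc
C/II-1 aff I-1×I-2: cc
C/II-2 un ·: CC|Cc
C/II-3 un I-1×I-2: CC|Cc
C/II-4 un ·: CC|Cc
C/III-1 un II-2×II-1: Cc
C/III-2 un ·: CC|Cc
C/III-3 un II-3×II-4: CC|Cc
C/IV-1 ? III-2×III-1: CC|Cc|cc
⇒ C over [I-1,I-2,II-1,II-2,II-3,II-4,III-1,III-2,III-3,IV-1]: 110 consistent

I-1 ∈ {AA Cc, Aa Cc}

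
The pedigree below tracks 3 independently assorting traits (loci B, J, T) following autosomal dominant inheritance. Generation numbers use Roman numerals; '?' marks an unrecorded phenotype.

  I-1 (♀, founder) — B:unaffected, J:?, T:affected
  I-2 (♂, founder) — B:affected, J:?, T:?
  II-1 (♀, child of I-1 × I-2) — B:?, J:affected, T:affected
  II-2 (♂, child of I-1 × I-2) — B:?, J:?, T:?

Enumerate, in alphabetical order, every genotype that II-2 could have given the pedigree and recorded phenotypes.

B/I-1 un ·: bb
B/I-2 aff ·: Bb|BB
B/II-1 ? I-1×I-2: bb|Bb
B/II-2 ? I-1×I-2: bb|Bb
⇒ B over [I-1,I-2,II-1,II-2]: 5 consistent
J/I-1 ? ·: jj|Jj|JJ
J/I-2 ? ·: jj|Jj|JJ
J/II-1 aff I-1×I-2: Jj|JJ
J/II-2 ? I-1×I-2: jj|Jj|JJ
⇒ J over [I-1,I-2,II-1,II-2]: 21 consistent
T/I-1 aff ·: Tt|TT
T/I-2 ? ·: tt|Tt|TT
T/II-1 aff I-1×I-2: Tt|TT
T/II-2 ? I-1×I-2: tt|Tt|TT
⇒ T over [I-1,I-2,II-1,II-2]: 18 consistent

II-2 ∈ {Bb JJ TT, Bb JJ Tt, Bb JJ tt, Bb Jj TT, Bb Jj Tt, Bb Jj tt, Bb jj TT, Bb jj Tt, Bb jj tt, bb JJ TT, bb JJ Tt, bb JJ tt, bb Jj TT, bb Jj Tt, bb Jj tt, bb jj TT, bb jj Tt, bb jj tt}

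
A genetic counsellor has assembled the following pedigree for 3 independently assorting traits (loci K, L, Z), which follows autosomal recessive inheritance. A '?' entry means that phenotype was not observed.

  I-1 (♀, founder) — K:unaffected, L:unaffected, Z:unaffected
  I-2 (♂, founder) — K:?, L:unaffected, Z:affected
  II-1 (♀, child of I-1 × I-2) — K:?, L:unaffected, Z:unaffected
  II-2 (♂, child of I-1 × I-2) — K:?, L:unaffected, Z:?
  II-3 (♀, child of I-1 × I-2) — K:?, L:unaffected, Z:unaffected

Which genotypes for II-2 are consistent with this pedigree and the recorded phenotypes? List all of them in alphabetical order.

II-2 ∈ {KK LL Zz, KK LL zz, KK Ll Zz, KK Ll zz, Kk LL Zz, Kk LL zz, Kk Ll Zz, Kk Ll zz, kk LL Zz, kk LL zz, kk Ll Zz, kk Ll zz}

K/I-1 un ·: KK|Kk
K/I-2 ? ·: KK|Kk|kk
K/II-1 ? I-1×I-2: KK|Kk|kk
K/II-2 ? I-1×I-2: KK|Kk|kk
K/II-3 ? I-1×I-2: KK|Kk|kk
⇒ K over [I-1,I-2,II-1,II-2,II-3]: 53 consistent
L/I-1 un ·: LL|Ll
L/I-2 un ·: LL|Ll
L/II-1 un I-1×I-2: LL|Ll
L/II-2 un I-1×I-2: LL|Ll
L/II-3 un I-1×I-2: LL|Ll
⇒ L over [I-1,I-2,II-1,II-2,II-3]: 25 consistent
Z/I-1 un ·: ZZ|Zz
Z/I-2 aff ·: zz
Z/II-1 un I-1×I-2: Zz
Z/II-2 ? I-1×I-2: Zz|zz
Z/II-3 un I-1×I-2: Zz
⇒ Z over [I-1,I-2,II-1,II-2,II-3]: 3 consistent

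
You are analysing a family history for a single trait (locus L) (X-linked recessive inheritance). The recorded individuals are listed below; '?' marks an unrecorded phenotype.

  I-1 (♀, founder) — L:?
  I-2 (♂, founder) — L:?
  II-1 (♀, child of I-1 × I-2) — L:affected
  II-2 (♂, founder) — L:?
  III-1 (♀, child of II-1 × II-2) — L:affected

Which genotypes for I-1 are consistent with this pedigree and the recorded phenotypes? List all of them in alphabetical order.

I-1 ∈ {X^LX^l, X^lX^l}

L/I-1 ? ·: X^LX^l|X^lX^l
L/I-2 ? ·: X^lY
L/II-1 aff I-1×I-2: X^lX^l
L/II-2 ? ·: X^lY
L/III-1 aff II-1×II-2: X^lX^l
⇒ L over [I-1,I-2,II-1,II-2,III-1]: 2 consistent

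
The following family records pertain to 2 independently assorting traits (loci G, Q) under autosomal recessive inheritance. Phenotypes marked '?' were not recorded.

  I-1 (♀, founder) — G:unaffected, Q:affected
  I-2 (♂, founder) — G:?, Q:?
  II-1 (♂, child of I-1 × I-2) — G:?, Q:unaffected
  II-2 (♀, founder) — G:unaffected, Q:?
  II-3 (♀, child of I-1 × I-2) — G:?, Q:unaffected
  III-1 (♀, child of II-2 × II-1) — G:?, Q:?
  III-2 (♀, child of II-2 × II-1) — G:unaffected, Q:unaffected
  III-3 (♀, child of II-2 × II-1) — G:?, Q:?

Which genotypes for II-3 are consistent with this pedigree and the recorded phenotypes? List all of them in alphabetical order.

II-3 ∈ {GG Qq, Gg Qq, gg Qq}

G/I-1 un ·: GG|Gg
G/I-2 ? ·: GG|Gg|gg
G/II-1 ? I-1×I-2: GG|Gg|gg
G/II-2 un ·: GG|Gg
G/II-3 ? I-1×I-2: GG|Gg|gg
G/III-1 ? II-2×II-1: GG|Gg|gg
G/III-2 un II-2×II-1: GG|Gg
G/III-3 ? II-2×II-1: GG|Gg|gg
⇒ G over [I-1,I-2,II-1,II-2,II-3,III-1,III-2,III-3]: 357 consistent
Q/I-1 aff ·: qq
Q/I-2 ? ·: QQ|Qq
Q/II-1 un I-1×I-2: Qq
Q/II-2 ? ·: QQ|Qq|qq
Q/II-3 un I-1×I-2: Qq
Q/III-1 ? II-2×II-1: QQ|Qq|qq
Q/III-2 un II-2×II-1: QQ|Qq
Q/III-3 ? II-2×II-1: QQ|Qq|qq
⇒ Q over [I-1,I-2,II-1,II-2,II-3,III-1,III-2,III-3]: 60 consistent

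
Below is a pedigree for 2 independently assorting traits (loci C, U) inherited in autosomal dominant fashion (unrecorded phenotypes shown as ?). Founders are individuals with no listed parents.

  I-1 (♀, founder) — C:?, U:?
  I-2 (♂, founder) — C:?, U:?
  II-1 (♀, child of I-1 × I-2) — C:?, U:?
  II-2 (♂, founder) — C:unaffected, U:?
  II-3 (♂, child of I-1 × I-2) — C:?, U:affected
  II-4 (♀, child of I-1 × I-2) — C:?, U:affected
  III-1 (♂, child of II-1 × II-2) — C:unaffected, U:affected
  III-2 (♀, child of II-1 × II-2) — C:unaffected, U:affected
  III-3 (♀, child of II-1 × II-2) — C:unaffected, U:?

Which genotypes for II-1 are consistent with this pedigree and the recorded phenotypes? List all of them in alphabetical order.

II-1 ∈ {Cc UU, Cc Uu, Cc uu, cc UU, cc Uu, cc uu}

C/I-1 ? ·: cc|Cc|CC
C/I-2 ? ·: cc|Cc|CC
C/II-1 ? I-1×I-2: cc|Cc
C/II-2 un ·: cc
C/II-3 ? I-1×I-2: cc|Cc|CC
C/II-4 ? I-1×I-2: cc|Cc|CC
C/III-1 un II-1×II-2: cc
C/III-2 un II-1×II-2: cc
C/III-3 un II-1×II-2: cc
⇒ C over [I-1,I-2,II-1,II-2,II-3,II-4,III-1,III-2,III-3]: 45 consistent
U/I-1 ? ·: uu|Uu|UU
U/I-2 ? ·: uu|Uu|UU
U/II-1 ? I-1×I-2: uu|Uu|UU
U/II-2 ? ·: uu|Uu|UU
U/II-3 aff I-1×I-2: Uu|UU
U/II-4 aff I-1×I-2: Uu|UU
U/III-1 aff II-1×II-2: Uu|UU
U/III-2 aff II-1×II-2: Uu|UU
U/III-3 ? II-1×II-2: uu|Uu|UU
⇒ U over [I-1,I-2,II-1,II-2,II-3,II-4,III-1,III-2,III-3]: 500 consistent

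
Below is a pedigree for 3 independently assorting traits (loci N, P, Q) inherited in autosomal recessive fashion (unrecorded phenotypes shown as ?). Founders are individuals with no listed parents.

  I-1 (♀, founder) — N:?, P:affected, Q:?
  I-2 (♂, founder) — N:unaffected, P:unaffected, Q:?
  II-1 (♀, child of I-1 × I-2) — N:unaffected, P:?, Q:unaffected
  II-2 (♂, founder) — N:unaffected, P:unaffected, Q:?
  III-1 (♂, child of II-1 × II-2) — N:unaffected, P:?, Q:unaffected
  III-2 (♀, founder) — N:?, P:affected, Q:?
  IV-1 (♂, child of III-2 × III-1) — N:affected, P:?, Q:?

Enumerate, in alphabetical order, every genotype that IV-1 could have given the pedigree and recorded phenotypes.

IV-1 ∈ {nn Pp QQ, nn Pp Qq, nn Pp qq, nn pp QQ, nn pp Qq, nn pp qq}

N/I-1 ? ·: NN|Nn|nn
N/I-2 un ·: NN|Nn
N/II-1 un I-1×I-2: NN|Nn
N/II-2 un ·: NN|Nn
N/III-1 un II-1×II-2: Nn
N/III-2 ? ·: Nn|nn
N/IV-1 aff III-2×III-1: nn
⇒ N over [I-1,I-2,II-1,II-2,III-1,III-2,IV-1]: 28 consistent
P/I-1 aff ·: pp
P/I-2 un ·: PP|Pp
P/II-1 ? I-1×I-2: Pp|pp
P/II-2 un ·: PP|Pp
P/III-1 ? II-1×II-2: PP|Pp|pp
P/III-2 aff ·: pp
P/IV-1 ? III-2×III-1: Pp|pp
⇒ P over [I-1,I-2,II-1,II-2,III-1,III-2,IV-1]: 19 consistent
Q/I-1 ? ·: QQ|Qq|qq
Q/I-2 ? ·: QQ|Qq|qq
Q/II-1 un I-1×I-2: QQ|Qq
Q/II-2 ? ·: QQ|Qq|qq
Q/III-1 un II-1×II-2: QQ|Qq
Q/III-2 ? ·: QQ|Qq|qq
Q/IV-1 ? III-2×III-1: QQ|Qq|qq
⇒ Q over [I-1,I-2,II-1,II-2,III-1,III-2,IV-1]: 291 consistent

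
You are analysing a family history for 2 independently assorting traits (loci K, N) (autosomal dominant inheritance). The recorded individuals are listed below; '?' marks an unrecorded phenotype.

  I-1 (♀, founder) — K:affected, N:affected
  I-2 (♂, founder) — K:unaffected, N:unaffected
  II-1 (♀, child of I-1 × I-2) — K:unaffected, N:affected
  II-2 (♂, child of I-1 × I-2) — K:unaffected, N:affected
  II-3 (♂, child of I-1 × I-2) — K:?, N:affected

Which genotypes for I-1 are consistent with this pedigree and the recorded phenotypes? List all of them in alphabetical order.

K/I-1 aff ·: Kk
K/I-2 un ·: kk
K/II-1 un I-1×I-2: kk
K/II-2 un I-1×I-2: kk
K/II-3 ? I-1×I-2: kk|Kk
⇒ K over [I-1,I-2,II-1,II-2,II-3]: 2 consistent
N/I-1 aff ·: Nn|NN
N/I-2 un ·: nn
N/II-1 aff I-1×I-2: Nn
N/II-2 aff I-1×I-2: Nn
N/II-3 aff I-1×I-2: Nn
⇒ N over [I-1,I-2,II-1,II-2,II-3]: 2 consistent

I-1 ∈ {Kk NN, Kk Nn}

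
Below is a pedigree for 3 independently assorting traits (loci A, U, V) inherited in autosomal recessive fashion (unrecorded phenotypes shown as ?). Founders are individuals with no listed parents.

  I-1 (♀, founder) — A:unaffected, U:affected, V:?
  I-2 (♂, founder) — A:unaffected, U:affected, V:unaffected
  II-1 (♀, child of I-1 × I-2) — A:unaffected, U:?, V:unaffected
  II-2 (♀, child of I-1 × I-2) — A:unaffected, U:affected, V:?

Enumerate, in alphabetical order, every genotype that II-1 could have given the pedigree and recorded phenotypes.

II-1 ∈ {AA uu VV, AA uu Vv, Aa uu VV, Aa uu Vv}

A/I-1 un ·: AA|Aa
A/I-2 un ·: AA|Aa
A/II-1 un I-1×I-2: AA|Aa
A/II-2 un I-1×I-2: AA|Aa
⇒ A over [I-1,I-2,II-1,II-2]: 13 consistent
U/I-1 aff ·: uu
U/I-2 aff ·: uu
U/II-1 ? I-1×I-2: uu
U/II-2 aff I-1×I-2: uu
⇒ U over [I-1,I-2,II-1,II-2]: 1 consistent
V/I-1 ? ·: VV|Vv|vv
V/I-2 un ·: VV|Vv
V/II-1 un I-1×I-2: VV|Vv
V/II-2 ? I-1×I-2: VV|Vv|vv
⇒ V over [I-1,I-2,II-1,II-2]: 18 consistent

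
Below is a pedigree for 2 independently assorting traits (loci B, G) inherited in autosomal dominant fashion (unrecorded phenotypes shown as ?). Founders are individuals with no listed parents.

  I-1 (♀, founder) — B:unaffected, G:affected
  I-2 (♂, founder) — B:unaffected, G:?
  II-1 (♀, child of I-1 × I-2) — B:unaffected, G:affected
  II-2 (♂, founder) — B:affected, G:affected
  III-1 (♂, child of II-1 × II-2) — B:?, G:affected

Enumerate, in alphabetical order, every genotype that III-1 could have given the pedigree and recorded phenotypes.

B/I-1 un ·: bb
B/I-2 un ·: bb
B/II-1 un I-1×I-2: bb
B/II-2 aff ·: Bb|BB
B/III-1 ? II-1×II-2: bb|Bb
⇒ B over [I-1,I-2,II-1,II-2,III-1]: 3 consistent
G/I-1 aff ·: Gg|GG
G/I-2 ? ·: gg|Gg|GG
G/II-1 aff I-1×I-2: Gg|GG
G/II-2 aff ·: Gg|GG
G/III-1 aff II-1×II-2: Gg|GG
⇒ G over [I-1,I-2,II-1,II-2,III-1]: 32 consistent

III-1 ∈ {Bb GG, Bb Gg, bb GG, bb Gg}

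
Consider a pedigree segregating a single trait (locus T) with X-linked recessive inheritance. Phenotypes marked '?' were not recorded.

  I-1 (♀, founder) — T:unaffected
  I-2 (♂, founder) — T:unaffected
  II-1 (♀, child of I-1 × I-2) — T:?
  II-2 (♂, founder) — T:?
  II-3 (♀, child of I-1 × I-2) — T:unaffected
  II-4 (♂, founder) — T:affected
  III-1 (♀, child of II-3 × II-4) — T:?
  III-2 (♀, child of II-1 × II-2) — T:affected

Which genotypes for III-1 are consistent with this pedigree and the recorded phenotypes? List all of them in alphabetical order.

III-1 ∈ {X^TX^t, X^tX^t}

T/I-1 un ·: X^TX^t
T/I-2 un ·: X^TY
T/II-1 ? I-1×I-2: X^TX^t
T/II-2 ? ·: X^tY
T/II-3 un I-1×I-2: X^TX^T|X^TX^t
T/II-4 aff ·: X^tY
T/III-1 ? II-3×II-4: X^TX^t|X^tX^t
T/III-2 aff II-1×II-2: X^tX^t
⇒ T over [I-1,I-2,II-1,II-2,II-3,II-4,III-1,III-2]: 3 consistent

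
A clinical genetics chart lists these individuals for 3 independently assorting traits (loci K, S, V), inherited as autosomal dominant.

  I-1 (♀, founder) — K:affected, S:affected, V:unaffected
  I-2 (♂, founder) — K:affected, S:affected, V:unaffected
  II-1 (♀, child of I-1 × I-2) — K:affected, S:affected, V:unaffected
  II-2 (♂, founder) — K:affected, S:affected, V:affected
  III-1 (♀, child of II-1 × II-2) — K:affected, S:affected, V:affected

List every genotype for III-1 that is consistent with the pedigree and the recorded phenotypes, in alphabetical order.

III-1 ∈ {KK SS Vv, KK Ss Vv, Kk SS Vv, Kk Ss Vv}

K/I-1 aff ·: Kk|KK
K/I-2 aff ·: Kk|KK
K/II-1 aff I-1×I-2: Kk|KK
K/II-2 aff ·: Kk|KK
K/III-1 aff II-1×II-2: Kk|KK
⇒ K over [I-1,I-2,II-1,II-2,III-1]: 24 consistent
S/I-1 aff ·: Ss|SS
S/I-2 aff ·: Ss|SS
S/II-1 aff I-1×I-2: Ss|SS
S/II-2 aff ·: Ss|SS
S/III-1 aff II-1×II-2: Ss|SS
⇒ S over [I-1,I-2,II-1,II-2,III-1]: 24 consistent
V/I-1 un ·: vv
V/I-2 un ·: vv
V/II-1 un I-1×I-2: vv
V/II-2 aff ·: Vv|VV
V/III-1 aff II-1×II-2: Vv
⇒ V over [I-1,I-2,II-1,II-2,III-1]: 2 consistent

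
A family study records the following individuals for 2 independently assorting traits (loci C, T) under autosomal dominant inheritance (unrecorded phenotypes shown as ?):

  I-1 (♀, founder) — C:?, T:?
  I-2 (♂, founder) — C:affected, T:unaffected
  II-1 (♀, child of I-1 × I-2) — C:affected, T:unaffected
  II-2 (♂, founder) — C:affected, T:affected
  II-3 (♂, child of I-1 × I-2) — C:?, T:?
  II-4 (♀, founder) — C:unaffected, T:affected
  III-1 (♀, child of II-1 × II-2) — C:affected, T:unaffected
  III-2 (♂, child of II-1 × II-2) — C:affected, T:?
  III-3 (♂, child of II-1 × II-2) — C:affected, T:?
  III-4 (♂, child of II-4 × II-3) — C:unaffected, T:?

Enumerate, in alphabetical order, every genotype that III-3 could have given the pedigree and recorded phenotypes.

III-3 ∈ {CC Tt, CC tt, Cc Tt, Cc tt}

C/I-1 ? ·: cc|Cc|CC
C/I-2 aff ·: Cc|CC
C/II-1 aff I-1×I-2: Cc|CC
C/II-2 aff ·: Cc|CC
C/II-3 ? I-1×I-2: cc|Cc
C/II-4 un ·: cc
C/III-1 aff II-1×II-2: Cc|CC
C/III-2 aff II-1×II-2: Cc|CC
C/III-3 aff II-1×II-2: Cc|CC
C/III-4 un II-4×II-3: cc
⇒ C over [I-1,I-2,II-1,II-2,II-3,II-4,III-1,III-2,III-3,III-4]: 148 consistent
T/I-1 ? ·: tt|Tt
T/I-2 un ·: tt
T/II-1 un I-1×I-2: tt
T/II-2 aff ·: Tt
T/II-3 ? I-1×I-2: tt|Tt
T/II-4 aff ·: Tt|TT
T/III-1 un II-1×II-2: tt
T/III-2 ? II-1×II-2: tt|Tt
T/III-3 ? II-1×II-2: tt|Tt
T/III-4 ? II-4×II-3: tt|Tt|TT
⇒ T over [I-1,I-2,II-1,II-2,II-3,II-4,III-1,III-2,III-3,III-4]: 44 consistent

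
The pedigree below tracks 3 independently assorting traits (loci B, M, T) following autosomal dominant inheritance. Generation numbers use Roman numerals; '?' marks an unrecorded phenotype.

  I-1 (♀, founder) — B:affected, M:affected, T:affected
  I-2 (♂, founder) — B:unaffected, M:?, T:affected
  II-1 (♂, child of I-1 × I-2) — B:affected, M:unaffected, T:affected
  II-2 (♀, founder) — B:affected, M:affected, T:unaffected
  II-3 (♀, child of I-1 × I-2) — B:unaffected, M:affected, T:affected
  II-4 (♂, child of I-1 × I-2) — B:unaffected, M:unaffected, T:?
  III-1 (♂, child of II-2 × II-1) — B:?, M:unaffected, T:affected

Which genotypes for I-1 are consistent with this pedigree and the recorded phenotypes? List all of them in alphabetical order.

I-1 ∈ {Bb Mm TT, Bb Mm Tt}

B/I-1 aff ·: Bb
B/I-2 un ·: bb
B/II-1 aff I-1×I-2: Bb
B/II-2 aff ·: Bb|BB
B/II-3 un I-1×I-2: bb
B/II-4 un I-1×I-2: bb
B/III-1 ? II-2×II-1: bb|Bb|BB
⇒ B over [I-1,I-2,II-1,II-2,II-3,II-4,III-1]: 5 consistent
M/I-1 aff ·: Mm
M/I-2 ? ·: mm|Mm
M/II-1 un I-1×I-2: mm
M/II-2 aff ·: Mm
M/II-3 aff I-1×I-2: Mm|MM
M/II-4 un I-1×I-2: mm
M/III-1 un II-2×II-1: mm
⇒ M over [I-1,I-2,II-1,II-2,II-3,II-4,III-1]: 3 consistent
T/I-1 aff ·: Tt|TT
T/I-2 aff ·: Tt|TT
T/II-1 aff I-1×I-2: Tt|TT
T/II-2 un ·: tt
T/II-3 aff I-1×I-2: Tt|TT
T/II-4 ? I-1×I-2: tt|Tt|TT
T/III-1 aff II-2×II-1: Tt
⇒ T over [I-1,I-2,II-1,II-2,II-3,II-4,III-1]: 29 consistent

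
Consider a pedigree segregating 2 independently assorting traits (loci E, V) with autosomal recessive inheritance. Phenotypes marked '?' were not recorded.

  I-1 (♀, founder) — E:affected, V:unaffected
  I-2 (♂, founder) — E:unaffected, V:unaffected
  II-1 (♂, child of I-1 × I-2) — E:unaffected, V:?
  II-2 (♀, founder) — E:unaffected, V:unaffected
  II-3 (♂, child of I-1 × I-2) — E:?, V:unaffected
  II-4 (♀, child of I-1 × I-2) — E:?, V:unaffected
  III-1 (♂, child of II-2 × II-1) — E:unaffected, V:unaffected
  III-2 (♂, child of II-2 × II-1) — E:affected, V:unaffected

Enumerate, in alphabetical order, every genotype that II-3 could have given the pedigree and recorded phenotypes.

E/I-1 aff ·: ee
E/I-2 un ·: EE|Ee
E/II-1 un I-1×I-2: Ee
E/II-2 un ·: Ee
E/II-3 ? I-1×I-2: Ee|ee
E/II-4 ? I-1×I-2: Ee|ee
E/III-1 un II-2×II-1: EE|Ee
E/III-2 aff II-2×II-1: ee
⇒ E over [I-1,I-2,II-1,II-2,II-3,II-4,III-1,III-2]: 10 consistent
V/I-1 un ·: VV|Vv
V/I-2 un ·: VV|Vv
V/II-1 ? I-1×I-2: VV|Vv|vv
V/II-2 un ·: VV|Vv
V/II-3 un I-1×I-2: VV|Vv
V/II-4 un I-1×I-2: VV|Vv
V/III-1 un II-2×II-1: VV|Vv
V/III-2 un II-2×II-1: VV|Vv
⇒ V over [I-1,I-2,II-1,II-2,II-3,II-4,III-1,III-2]: 169 consistent

II-3 ∈ {Ee VV, Ee Vv, ee VV, ee Vv}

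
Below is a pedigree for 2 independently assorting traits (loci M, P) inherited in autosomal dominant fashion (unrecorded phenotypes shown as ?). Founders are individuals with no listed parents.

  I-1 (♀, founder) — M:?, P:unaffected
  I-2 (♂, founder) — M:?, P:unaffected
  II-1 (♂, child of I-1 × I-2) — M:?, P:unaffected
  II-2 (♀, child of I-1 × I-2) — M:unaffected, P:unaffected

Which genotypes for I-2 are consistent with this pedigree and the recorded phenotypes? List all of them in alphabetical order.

M/I-1 ? ·: mm|Mm
M/I-2 ? ·: mm|Mm
M/II-1 ? I-1×I-2: mm|Mm|MM
M/II-2 un I-1×I-2: mm
⇒ M over [I-1,I-2,II-1,II-2]: 8 consistent
P/I-1 un ·: pp
P/I-2 un ·: pp
P/II-1 un I-1×I-2: pp
P/II-2 un I-1×I-2: pp
⇒ P over [I-1,I-2,II-1,II-2]: 1 consistent

I-2 ∈ {Mm pp, mm pp}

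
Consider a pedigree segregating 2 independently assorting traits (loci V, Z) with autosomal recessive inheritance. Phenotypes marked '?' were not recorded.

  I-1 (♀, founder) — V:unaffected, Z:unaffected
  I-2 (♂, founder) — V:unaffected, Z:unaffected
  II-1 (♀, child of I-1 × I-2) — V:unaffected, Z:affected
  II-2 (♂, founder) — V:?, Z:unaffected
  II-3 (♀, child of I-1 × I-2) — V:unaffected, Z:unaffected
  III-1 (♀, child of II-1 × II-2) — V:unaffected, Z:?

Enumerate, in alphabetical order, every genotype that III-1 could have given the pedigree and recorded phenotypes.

III-1 ∈ {VV Zz, VV zz, Vv Zz, Vv zz}

V/I-1 un ·: VV|Vv
V/I-2 un ·: VV|Vv
V/II-1 un I-1×I-2: VV|Vv
V/II-2 ? ·: VV|Vv|vv
V/II-3 un I-1×I-2: VV|Vv
V/III-1 un II-1×II-2: VV|Vv
⇒ V over [I-1,I-2,II-1,II-2,II-3,III-1]: 58 consistent
Z/I-1 un ·: Zz
Z/I-2 un ·: Zz
Z/II-1 aff I-1×I-2: zz
Z/II-2 un ·: ZZ|Zz
Z/II-3 un I-1×I-2: ZZ|Zz
Z/III-1 ? II-1×II-2: Zz|zz
⇒ Z over [I-1,I-2,II-1,II-2,II-3,III-1]: 6 consistent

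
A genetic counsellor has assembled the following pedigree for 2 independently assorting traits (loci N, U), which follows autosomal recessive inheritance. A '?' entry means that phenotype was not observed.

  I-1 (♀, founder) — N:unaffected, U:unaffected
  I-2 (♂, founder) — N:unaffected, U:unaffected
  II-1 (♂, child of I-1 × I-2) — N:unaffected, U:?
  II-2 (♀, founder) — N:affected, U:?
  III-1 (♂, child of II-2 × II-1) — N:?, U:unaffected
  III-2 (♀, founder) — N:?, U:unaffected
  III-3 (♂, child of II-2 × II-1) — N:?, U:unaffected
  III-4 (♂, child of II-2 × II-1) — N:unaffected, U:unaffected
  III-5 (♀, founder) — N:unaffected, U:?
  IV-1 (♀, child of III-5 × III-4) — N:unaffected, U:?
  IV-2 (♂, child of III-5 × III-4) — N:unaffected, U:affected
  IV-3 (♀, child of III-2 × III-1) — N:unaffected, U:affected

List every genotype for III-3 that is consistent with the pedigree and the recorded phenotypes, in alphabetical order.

N/I-1 un ·: NN|Nn
N/I-2 un ·: NN|Nn
N/II-1 un I-1×I-2: NN|Nn
N/II-2 aff ·: nn
N/III-1 ? II-2×II-1: Nn|nn
N/III-2 ? ·: NN|Nn|nn
N/III-3 ? II-2×II-1: Nn|nn
N/III-4 un II-2×II-1: Nn
N/III-5 un ·: NN|Nn
N/IV-1 un III-5×III-4: NN|Nn
N/IV-2 un III-5×III-4: NN|Nn
N/IV-3 un III-2×III-1: NN|Nn
⇒ N over [I-1,I-2,II-1,II-2,III-1,III-2,III-3,III-4,III-5,IV-1,IV-2,IV-3]: 496 consistent
U/I-1 un ·: UU|Uu
U/I-2 un ·: UU|Uu
U/II-1 ? I-1×I-2: UU|Uu|uu
U/II-2 ? ·: UU|Uu|uu
U/III-1 un II-2×II-1: Uu
U/III-2 un ·: Uu
U/III-3 un II-2×II-1: UU|Uu
U/III-4 un II-2×II-1: Uu
U/III-5 ? ·: Uu|uu
U/IV-1 ? III-5×III-4: UU|Uu|uu
U/IV-2 aff III-5×III-4: uu
U/IV-3 aff III-2×III-1: uu
⇒ U over [I-1,I-2,II-1,II-2,III-1,III-2,III-3,III-4,III-5,IV-1,IV-2,IV-3]: 145 consistent

III-3 ∈ {Nn UU, Nn Uu, nn UU, nn Uu}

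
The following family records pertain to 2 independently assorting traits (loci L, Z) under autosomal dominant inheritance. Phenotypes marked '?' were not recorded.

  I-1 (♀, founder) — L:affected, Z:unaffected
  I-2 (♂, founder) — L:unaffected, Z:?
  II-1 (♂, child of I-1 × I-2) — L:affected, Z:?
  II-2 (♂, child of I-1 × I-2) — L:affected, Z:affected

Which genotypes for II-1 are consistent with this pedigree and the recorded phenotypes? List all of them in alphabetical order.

L/I-1 aff ·: Ll|LL
L/I-2 un ·: ll
L/II-1 aff I-1×I-2: Ll
L/II-2 aff I-1×I-2: Ll
⇒ L over [I-1,I-2,II-1,II-2]: 2 consistent
Z/I-1 un ·: zz
Z/I-2 ? ·: Zz|ZZ
Z/II-1 ? I-1×I-2: zz|Zz
Z/II-2 aff I-1×I-2: Zz
⇒ Z over [I-1,I-2,II-1,II-2]: 3 consistent

II-1 ∈ {Ll Zz, Ll zz}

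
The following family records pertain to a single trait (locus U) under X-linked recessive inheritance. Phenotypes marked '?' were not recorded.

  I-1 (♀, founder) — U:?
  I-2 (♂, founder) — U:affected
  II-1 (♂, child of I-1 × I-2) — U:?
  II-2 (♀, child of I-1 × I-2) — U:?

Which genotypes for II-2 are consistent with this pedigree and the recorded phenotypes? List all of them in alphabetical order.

II-2 ∈ {X^UX^u, X^uX^u}

U/I-1 ? ·: X^UX^U|X^UX^u|X^uX^u
U/I-2 aff ·: X^uY
U/II-1 ? I-1×I-2: X^UY|X^uY
U/II-2 ? I-1×I-2: X^UX^u|X^uX^u
⇒ U over [I-1,I-2,II-1,II-2]: 6 consistent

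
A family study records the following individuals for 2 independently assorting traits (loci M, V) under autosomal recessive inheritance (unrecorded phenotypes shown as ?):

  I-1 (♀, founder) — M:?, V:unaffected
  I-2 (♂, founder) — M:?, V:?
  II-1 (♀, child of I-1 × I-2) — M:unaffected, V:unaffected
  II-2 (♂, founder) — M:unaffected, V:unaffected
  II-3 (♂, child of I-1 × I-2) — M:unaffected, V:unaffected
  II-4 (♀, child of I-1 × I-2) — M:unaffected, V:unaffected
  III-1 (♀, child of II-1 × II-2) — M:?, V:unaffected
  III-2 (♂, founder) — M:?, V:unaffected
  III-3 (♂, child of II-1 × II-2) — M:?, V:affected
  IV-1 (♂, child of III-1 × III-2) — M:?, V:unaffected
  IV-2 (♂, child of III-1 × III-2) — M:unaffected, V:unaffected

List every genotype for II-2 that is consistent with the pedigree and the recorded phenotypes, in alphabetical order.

II-2 ∈ {MM Vv, Mm Vv}

M/I-1 ? ·: MM|Mm|mm
M/I-2 ? ·: MM|Mm|mm
M/II-1 un I-1×I-2: MM|Mm
M/II-2 un ·: MM|Mm
M/II-3 un I-1×I-2: MM|Mm
M/II-4 un I-1×I-2: MM|Mm
M/III-1 ? II-1×II-2: MM|Mm|mm
M/III-2 ? ·: MM|Mm|mm
M/III-3 ? II-1×II-2: MM|Mm|mm
M/IV-1 ? III-1×III-2: MM|Mm|mm
M/IV-2 un III-1×III-2: MM|Mm
⇒ M over [I-1,I-2,II-1,II-2,II-3,II-4,III-1,III-2,III-3,IV-1,IV-2]: 2130 consistent
V/I-1 un ·: VV|Vv
V/I-2 ? ·: VV|Vv|vv
V/II-1 un I-1×I-2: Vv
V/II-2 un ·: Vv
V/II-3 un I-1×I-2: VV|Vv
V/II-4 un I-1×I-2: VV|Vv
V/III-1 un II-1×II-2: VV|Vv
V/III-2 un ·: VV|Vv
V/III-3 aff II-1×II-2: vv
V/IV-1 un III-1×III-2: VV|Vv
V/IV-2 un III-1×III-2: VV|Vv
⇒ V over [I-1,I-2,II-1,II-2,II-3,II-4,III-1,III-2,III-3,IV-1,IV-2]: 182 consistent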